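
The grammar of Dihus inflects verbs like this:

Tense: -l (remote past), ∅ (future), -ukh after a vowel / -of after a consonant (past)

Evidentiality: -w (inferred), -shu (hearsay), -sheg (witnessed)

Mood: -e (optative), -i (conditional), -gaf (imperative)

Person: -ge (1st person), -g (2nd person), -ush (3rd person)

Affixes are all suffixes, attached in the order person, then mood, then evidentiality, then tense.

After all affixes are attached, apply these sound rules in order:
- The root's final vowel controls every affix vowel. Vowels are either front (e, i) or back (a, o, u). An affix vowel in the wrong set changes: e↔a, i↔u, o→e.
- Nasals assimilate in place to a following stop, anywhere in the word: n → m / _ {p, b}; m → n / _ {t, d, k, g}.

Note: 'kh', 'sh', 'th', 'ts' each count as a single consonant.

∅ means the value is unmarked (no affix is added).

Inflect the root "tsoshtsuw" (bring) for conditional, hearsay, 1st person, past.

tsoshtsuwgaushuukh

Attach person 1st person -ge → tsoshtsuwge.
Attach mood conditional -i → tsoshtsuwgei.
Attach evidentiality hearsay -shu → tsoshtsuwgeishu.
Attach tense past -ukh (after vowel 'u') → tsoshtsuwgeishuukh.
Apply vowel harmony: tsoshtsuwgeishuukh → tsoshtsuwgaushuukh.
Nasal assimilation: no change.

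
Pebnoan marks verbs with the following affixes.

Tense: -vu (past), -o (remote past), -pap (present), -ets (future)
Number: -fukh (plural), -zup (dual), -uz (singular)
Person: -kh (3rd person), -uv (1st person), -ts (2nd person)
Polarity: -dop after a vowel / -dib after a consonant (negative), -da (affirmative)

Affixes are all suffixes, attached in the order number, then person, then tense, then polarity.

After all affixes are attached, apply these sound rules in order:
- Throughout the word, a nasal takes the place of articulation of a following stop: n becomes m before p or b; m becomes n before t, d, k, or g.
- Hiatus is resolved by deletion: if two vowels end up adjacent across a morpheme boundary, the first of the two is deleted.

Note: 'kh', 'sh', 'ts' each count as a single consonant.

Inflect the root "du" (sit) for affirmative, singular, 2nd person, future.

Attach number singular -uz → duuz.
Attach person 2nd person -ts → duuzts.
Attach tense future -ets → duuztsets.
Attach polarity affirmative -da → duuztsetsda.
Nasal assimilation: no change.
Apply vowel deletion: duuztsetsda → duztsetsda.

duztsetsda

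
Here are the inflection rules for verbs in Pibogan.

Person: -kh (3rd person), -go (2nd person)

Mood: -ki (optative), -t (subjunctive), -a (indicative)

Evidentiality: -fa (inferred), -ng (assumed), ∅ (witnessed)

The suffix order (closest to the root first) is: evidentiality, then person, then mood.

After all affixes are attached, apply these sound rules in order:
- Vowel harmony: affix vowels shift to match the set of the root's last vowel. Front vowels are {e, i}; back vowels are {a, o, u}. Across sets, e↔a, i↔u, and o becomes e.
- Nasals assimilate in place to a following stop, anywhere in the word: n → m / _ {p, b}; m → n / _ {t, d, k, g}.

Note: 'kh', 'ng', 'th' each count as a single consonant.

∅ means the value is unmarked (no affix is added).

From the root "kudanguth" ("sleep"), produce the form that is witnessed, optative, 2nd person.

kudanguthgoku

evidentiality = witnessed: zero marking, form stays kudanguth.
Attach person 2nd person -go → kudanguthgo.
Attach mood optative -ki → kudanguthgoki.
Apply vowel harmony: kudanguthgoki → kudanguthgoku.
Nasal assimilation: no change.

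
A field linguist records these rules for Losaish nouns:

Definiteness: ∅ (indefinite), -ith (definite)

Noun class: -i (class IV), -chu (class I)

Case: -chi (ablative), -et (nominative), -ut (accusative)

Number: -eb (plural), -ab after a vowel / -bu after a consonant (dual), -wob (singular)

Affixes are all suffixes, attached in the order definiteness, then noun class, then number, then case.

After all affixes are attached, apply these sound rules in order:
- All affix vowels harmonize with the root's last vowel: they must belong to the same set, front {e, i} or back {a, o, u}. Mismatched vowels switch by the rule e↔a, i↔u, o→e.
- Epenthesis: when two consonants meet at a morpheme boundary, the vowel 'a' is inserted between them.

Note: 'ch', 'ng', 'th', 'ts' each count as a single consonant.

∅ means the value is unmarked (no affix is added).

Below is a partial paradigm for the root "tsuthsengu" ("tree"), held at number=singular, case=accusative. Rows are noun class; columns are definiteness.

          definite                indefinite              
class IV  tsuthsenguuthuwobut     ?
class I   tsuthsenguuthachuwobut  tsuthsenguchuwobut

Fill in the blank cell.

tsuthsenguuwobut

definiteness = indefinite: zero marking, form stays tsuthsengu.
Attach noun class class IV -i → tsuthsengui.
Attach number singular -wob → tsuthsenguiwob.
Attach case accusative -ut → tsuthsenguiwobut.
Apply vowel harmony: tsuthsenguiwobut → tsuthsenguuwobut.
Epenthesis: no change.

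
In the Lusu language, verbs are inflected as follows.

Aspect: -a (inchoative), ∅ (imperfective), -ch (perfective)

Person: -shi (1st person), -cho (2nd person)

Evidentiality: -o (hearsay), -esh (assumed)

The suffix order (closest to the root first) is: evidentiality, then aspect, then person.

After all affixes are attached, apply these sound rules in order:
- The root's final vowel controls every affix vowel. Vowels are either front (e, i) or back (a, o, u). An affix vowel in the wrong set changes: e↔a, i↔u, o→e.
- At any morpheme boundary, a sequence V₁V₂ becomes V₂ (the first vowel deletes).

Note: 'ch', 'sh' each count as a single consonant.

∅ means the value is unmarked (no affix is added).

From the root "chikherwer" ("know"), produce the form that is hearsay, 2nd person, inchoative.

Attach evidentiality hearsay -o → chikherwero.
Attach aspect inchoative -a → chikherweroa.
Attach person 2nd person -cho → chikherweroacho.
Apply vowel harmony: chikherweroacho → chikherwereeche.
Apply vowel deletion: chikherwereeche → chikherwereche.

chikherwereche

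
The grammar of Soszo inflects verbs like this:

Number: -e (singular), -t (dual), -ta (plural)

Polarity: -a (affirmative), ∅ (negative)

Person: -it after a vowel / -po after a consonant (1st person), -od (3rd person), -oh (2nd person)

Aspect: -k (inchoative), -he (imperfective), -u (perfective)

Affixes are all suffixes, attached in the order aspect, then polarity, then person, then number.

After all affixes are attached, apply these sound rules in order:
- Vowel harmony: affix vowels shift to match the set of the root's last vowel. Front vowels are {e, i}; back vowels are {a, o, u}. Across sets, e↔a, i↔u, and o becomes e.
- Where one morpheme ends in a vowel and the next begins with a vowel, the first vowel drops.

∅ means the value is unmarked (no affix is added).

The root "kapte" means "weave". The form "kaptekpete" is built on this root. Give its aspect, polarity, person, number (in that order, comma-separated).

inchoative, negative, 1st person, plural

Segment: kapte-k-po-ta.
aspect: -k → inchoative.
polarity: ∅ → negative.
person: -it/po → 1st person.
number: -ta → plural.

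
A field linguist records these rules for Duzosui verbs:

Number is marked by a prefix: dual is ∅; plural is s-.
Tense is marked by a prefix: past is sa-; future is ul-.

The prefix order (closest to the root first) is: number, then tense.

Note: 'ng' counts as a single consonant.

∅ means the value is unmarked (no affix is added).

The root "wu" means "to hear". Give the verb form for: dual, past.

sawu

number = dual: zero marking, form stays wu.
Attach tense past sa- → sawu.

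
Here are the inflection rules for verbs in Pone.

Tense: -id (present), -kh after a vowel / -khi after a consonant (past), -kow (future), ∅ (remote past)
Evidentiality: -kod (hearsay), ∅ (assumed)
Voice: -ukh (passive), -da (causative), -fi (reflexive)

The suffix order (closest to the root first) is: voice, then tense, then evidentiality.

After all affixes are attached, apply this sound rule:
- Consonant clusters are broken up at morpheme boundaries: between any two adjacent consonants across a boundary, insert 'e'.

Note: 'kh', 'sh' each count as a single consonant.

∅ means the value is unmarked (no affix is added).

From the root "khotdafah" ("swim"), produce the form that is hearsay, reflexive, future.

Attach voice reflexive -fi → khotdafahfi.
Attach tense future -kow → khotdafahfikow.
Attach evidentiality hearsay -kod → khotdafahfikowkod.
Apply epenthesis: khotdafahfikowkod → khotdafahefikowekod.

khotdafahefikowekod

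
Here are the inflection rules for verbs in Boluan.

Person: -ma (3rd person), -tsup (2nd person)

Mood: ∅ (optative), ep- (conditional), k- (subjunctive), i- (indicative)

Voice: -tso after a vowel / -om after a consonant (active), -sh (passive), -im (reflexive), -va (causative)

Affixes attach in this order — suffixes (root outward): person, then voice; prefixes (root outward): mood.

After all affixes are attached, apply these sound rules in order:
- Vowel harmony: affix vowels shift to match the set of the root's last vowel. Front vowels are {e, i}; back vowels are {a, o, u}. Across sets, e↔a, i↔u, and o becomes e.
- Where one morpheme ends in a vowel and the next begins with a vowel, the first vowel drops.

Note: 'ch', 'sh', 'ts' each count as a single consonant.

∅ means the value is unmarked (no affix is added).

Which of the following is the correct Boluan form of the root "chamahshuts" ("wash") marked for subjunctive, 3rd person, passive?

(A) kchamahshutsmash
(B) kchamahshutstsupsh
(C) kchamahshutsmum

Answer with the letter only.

Attach person 3rd person -ma → chamahshutsma.
Attach voice passive -sh → chamahshutsmash.
Attach mood subjunctive k- → kchamahshutsmash.
Vowel harmony: no change.
Vowel deletion: no change.
So the correct form is kchamahshutsmash, option (A).
(C) kchamahshutsmum is wrong: it uses reflexive instead of passive for voice.
(B) kchamahshutstsupsh is wrong: it uses 2nd person instead of 3rd person for person.

A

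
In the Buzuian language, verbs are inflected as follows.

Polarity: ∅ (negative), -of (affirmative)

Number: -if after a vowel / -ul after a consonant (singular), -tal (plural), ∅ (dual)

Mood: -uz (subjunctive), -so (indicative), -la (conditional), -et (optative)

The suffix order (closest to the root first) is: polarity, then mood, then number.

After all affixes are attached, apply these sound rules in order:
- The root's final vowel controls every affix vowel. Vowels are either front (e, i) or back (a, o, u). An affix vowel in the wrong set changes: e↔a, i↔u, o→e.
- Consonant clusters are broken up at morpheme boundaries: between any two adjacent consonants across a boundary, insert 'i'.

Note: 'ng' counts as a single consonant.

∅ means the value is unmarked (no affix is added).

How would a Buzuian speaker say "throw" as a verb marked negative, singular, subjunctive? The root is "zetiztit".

polarity = negative: zero marking, form stays zetiztit.
Attach mood subjunctive -uz → zetiztituz.
Attach number singular -ul (after consonant 'z') → zetiztituzul.
Apply vowel harmony: zetiztituzul → zetiztitizil.
Epenthesis: no change.

zetiztitizil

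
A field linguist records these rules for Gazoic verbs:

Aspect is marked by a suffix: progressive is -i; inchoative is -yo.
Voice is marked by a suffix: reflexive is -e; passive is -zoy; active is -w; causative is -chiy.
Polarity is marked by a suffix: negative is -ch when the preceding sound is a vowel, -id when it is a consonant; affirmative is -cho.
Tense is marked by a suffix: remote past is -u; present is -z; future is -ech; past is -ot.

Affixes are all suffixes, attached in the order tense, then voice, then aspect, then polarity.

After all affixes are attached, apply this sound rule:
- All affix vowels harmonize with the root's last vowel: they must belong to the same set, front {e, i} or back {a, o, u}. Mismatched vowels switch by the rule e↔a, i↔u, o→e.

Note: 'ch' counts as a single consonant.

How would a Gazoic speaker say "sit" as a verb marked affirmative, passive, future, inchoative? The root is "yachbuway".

Attach tense future -ech → yachbuwayech.
Attach voice passive -zoy → yachbuwayechzoy.
Attach aspect inchoative -yo → yachbuwayechzoyyo.
Attach polarity affirmative -cho → yachbuwayechzoyyocho.
Apply vowel harmony: yachbuwayechzoyyocho → yachbuwayachzoyyocho.

yachbuwayachzoyyocho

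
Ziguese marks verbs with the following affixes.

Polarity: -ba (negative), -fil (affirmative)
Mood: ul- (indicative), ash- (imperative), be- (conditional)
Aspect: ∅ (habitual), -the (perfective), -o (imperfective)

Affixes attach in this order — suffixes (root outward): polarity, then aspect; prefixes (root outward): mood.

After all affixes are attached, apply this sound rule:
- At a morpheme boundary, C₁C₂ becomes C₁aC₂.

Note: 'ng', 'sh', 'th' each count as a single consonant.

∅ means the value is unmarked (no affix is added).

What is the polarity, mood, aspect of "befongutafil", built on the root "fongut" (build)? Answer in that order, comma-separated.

Segment: be-fongut-fil.
polarity: -fil → affirmative.
mood: be- → conditional.
aspect: ∅ → habitual.

affirmative, conditional, habitual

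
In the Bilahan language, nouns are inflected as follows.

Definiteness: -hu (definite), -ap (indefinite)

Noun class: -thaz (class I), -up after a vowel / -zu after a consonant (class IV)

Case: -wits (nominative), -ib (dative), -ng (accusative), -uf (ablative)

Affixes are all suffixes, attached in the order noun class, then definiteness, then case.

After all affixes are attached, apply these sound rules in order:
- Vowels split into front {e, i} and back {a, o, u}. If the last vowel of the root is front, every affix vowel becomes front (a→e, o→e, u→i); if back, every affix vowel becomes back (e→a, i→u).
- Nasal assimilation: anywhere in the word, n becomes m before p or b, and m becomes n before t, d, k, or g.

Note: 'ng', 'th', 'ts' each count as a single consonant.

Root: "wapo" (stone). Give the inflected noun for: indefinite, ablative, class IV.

wapoupapuf

Attach noun class class IV -up (after vowel 'o') → wapoup.
Attach definiteness indefinite -ap → wapoupap.
Attach case ablative -uf → wapoupapuf.
Vowel harmony: no change.
Nasal assimilation: no change.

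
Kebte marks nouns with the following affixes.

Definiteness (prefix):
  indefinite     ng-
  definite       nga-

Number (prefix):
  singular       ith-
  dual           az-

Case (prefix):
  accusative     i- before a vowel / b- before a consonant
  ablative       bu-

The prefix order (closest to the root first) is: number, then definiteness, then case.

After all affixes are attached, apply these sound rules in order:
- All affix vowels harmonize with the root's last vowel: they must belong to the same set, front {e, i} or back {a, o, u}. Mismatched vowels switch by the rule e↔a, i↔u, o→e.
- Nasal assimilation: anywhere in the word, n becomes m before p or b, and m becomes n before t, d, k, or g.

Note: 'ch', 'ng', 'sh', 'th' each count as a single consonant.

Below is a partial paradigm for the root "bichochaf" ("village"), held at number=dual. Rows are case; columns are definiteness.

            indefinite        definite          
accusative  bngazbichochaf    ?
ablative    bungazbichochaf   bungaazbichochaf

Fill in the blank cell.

Attach number dual az- → azbichochaf.
Attach definiteness definite nga- → ngaazbichochaf.
Attach case accusative b- (before consonant 'ng') → bngaazbichochaf.
Vowel harmony: no change.
Nasal assimilation: no change.

bngaazbichochaf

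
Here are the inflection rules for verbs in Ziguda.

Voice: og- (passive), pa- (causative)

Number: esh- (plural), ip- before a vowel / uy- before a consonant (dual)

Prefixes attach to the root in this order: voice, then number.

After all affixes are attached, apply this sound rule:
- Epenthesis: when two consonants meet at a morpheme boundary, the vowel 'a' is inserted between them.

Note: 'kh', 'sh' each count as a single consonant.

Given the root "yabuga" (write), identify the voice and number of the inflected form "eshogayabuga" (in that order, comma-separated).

passive, plural

Segment: esh-og-yabuga.
voice: og- → passive.
number: esh- → plural.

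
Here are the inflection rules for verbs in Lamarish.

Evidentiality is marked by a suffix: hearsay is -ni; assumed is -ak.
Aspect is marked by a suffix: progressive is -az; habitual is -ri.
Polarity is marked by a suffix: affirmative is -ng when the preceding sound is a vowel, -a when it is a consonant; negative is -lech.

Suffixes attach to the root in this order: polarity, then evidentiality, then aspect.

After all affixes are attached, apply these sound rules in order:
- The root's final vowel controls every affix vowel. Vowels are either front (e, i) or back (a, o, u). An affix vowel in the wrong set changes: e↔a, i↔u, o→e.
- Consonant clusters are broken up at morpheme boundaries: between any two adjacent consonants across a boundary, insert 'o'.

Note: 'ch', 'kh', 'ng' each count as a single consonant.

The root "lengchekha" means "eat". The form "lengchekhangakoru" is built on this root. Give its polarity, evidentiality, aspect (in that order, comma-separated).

Segment: lengchekha-ng-ak-ri.
polarity: -ng/a → affirmative.
evidentiality: -ak → assumed.
aspect: -ri → habitual.

affirmative, assumed, habitual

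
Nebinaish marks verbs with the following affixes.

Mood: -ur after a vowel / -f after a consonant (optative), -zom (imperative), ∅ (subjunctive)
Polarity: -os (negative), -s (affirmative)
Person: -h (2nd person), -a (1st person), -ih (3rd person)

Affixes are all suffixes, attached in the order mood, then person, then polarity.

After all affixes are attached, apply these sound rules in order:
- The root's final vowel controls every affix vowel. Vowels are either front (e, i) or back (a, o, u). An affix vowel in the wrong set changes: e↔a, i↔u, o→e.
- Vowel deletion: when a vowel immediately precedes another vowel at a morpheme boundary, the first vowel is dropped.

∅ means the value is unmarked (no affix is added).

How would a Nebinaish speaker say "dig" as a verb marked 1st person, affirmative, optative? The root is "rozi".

rozires

Attach mood optative -ur (after vowel 'i') → roziur.
Attach person 1st person -a → roziura.
Attach polarity affirmative -s → roziuras.
Apply vowel harmony: roziuras → roziires.
Apply vowel deletion: roziires → rozires.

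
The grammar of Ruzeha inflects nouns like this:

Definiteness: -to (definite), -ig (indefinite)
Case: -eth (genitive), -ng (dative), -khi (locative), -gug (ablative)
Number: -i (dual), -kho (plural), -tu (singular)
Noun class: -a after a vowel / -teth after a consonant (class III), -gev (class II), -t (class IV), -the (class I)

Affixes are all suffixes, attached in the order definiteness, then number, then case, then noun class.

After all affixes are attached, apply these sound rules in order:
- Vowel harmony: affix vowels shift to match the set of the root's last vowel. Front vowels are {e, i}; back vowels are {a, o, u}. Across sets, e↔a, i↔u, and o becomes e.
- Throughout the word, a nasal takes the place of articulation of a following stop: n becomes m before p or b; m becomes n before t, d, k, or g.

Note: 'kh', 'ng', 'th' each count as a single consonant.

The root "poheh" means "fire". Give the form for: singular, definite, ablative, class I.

pohehtetigigthe

Attach definiteness definite -to → pohehto.
Attach number singular -tu → pohehtotu.
Attach case ablative -gug → pohehtotugug.
Attach noun class class I -the → pohehtotugugthe.
Apply vowel harmony: pohehtotugugthe → pohehtetigigthe.
Nasal assimilation: no change.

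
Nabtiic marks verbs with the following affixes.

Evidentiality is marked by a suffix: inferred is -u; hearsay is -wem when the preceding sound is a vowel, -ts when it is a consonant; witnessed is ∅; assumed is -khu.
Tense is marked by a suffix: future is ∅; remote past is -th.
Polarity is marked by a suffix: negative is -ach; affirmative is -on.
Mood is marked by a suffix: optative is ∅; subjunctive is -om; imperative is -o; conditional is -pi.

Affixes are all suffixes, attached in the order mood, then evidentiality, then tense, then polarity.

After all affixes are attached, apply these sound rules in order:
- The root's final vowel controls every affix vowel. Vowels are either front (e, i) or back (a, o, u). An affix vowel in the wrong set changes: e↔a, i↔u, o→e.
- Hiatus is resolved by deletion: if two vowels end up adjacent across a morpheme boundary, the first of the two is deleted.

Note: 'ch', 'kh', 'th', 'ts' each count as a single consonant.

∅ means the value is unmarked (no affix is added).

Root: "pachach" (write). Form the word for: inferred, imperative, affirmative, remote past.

pachachuthon

Attach mood imperative -o → pachacho.
Attach evidentiality inferred -u → pachachou.
Attach tense remote past -th → pachachouth.
Attach polarity affirmative -on → pachachouthon.
Vowel harmony: no change.
Apply vowel deletion: pachachouthon → pachachuthon.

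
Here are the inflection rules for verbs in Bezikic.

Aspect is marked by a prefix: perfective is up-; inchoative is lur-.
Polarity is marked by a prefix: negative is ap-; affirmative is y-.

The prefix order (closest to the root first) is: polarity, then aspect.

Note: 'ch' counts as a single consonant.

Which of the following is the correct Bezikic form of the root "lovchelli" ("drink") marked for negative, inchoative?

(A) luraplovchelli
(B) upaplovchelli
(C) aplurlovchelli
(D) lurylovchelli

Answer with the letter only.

A

Attach polarity negative ap- → aplovchelli.
Attach aspect inchoative lur- → luraplovchelli.
So the correct form is luraplovchelli, option (A).
(C) aplurlovchelli is wrong: it has the affixes in the wrong order.
(B) upaplovchelli is wrong: it uses perfective instead of inchoative for aspect.
(D) lurylovchelli is wrong: it uses affirmative instead of negative for polarity.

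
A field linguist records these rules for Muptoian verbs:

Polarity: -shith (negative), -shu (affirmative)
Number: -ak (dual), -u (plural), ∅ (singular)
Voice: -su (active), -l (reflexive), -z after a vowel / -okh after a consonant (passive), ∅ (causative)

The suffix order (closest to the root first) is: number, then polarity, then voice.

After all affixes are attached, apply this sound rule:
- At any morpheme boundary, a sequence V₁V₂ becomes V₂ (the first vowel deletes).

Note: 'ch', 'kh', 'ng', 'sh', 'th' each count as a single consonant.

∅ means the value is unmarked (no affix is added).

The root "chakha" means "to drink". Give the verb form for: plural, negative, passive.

Attach number plural -u → chakhau.
Attach polarity negative -shith → chakhaushith.
Attach voice passive -okh (after consonant 'th') → chakhaushithokh.
Apply vowel deletion: chakhaushithokh → chakhushithokh.

chakhushithokh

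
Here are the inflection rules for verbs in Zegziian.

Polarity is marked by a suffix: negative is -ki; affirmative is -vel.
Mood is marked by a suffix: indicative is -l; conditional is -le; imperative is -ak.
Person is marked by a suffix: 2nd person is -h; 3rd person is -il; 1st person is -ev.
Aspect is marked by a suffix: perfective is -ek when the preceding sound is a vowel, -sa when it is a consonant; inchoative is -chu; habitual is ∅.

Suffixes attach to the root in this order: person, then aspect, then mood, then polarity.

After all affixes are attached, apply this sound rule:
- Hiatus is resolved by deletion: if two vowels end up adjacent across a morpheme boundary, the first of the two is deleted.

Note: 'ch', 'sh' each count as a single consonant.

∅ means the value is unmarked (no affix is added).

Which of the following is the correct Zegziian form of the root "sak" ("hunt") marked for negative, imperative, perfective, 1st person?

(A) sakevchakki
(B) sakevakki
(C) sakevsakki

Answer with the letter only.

C

Attach person 1st person -ev → sakev.
Attach aspect perfective -sa (after consonant 'v') → sakevsa.
Attach mood imperative -ak → sakevsaak.
Attach polarity negative -ki → sakevsaakki.
Apply vowel deletion: sakevsaakki → sakevsakki.
So the correct form is sakevsakki, option (C).
(B) sakevakki is wrong: it uses habitual instead of perfective for aspect.
(A) sakevchakki is wrong: it uses inchoative instead of perfective for aspect.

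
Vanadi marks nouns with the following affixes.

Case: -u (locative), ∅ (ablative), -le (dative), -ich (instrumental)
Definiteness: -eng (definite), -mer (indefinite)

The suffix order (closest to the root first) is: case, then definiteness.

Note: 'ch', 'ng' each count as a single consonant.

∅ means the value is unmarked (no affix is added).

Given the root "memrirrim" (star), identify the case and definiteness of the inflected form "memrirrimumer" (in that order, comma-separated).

locative, indefinite

Segment: memrirrim-u-mer.
case: -u → locative.
definiteness: -mer → indefinite.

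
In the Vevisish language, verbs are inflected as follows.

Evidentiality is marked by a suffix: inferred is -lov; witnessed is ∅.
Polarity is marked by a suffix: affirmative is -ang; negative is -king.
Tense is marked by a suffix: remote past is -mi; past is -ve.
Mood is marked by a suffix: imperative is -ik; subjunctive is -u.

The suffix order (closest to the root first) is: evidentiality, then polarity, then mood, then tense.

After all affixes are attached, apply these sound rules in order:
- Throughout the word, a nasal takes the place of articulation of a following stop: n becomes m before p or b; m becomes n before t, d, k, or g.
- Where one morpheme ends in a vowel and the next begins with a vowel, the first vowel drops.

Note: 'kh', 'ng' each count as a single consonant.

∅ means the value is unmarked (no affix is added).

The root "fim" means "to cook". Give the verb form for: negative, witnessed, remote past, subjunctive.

finkingumi

evidentiality = witnessed: zero marking, form stays fim.
Attach polarity negative -king → fimking.
Attach mood subjunctive -u → fimkingu.
Attach tense remote past -mi → fimkingumi.
Apply nasal assimilation: fimkingumi → finkingumi.
Vowel deletion: no change.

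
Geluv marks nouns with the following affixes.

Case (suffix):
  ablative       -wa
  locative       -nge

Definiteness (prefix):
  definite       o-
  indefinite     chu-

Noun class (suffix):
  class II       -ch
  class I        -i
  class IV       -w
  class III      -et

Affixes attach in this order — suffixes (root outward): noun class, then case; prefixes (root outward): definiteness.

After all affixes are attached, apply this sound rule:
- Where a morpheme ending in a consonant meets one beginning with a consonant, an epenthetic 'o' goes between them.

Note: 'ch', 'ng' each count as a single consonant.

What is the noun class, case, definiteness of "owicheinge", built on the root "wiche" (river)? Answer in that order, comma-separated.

class I, locative, definite

Segment: o-wiche-i-nge.
noun class: -i → class I.
case: -nge → locative.
definiteness: o- → definite.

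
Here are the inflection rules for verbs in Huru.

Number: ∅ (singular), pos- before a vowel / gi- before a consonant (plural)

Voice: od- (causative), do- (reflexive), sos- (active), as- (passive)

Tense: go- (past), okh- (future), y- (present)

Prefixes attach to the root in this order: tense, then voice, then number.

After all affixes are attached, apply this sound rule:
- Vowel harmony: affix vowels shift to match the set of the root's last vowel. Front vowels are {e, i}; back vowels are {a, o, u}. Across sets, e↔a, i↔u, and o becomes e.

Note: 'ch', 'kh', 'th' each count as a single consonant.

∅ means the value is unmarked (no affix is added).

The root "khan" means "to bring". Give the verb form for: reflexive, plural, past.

gudogokhan

Attach tense past go- → gokhan.
Attach voice reflexive do- → dogokhan.
Attach number plural gi- (before consonant 'd') → gidogokhan.
Apply vowel harmony: gidogokhan → gudogokhan.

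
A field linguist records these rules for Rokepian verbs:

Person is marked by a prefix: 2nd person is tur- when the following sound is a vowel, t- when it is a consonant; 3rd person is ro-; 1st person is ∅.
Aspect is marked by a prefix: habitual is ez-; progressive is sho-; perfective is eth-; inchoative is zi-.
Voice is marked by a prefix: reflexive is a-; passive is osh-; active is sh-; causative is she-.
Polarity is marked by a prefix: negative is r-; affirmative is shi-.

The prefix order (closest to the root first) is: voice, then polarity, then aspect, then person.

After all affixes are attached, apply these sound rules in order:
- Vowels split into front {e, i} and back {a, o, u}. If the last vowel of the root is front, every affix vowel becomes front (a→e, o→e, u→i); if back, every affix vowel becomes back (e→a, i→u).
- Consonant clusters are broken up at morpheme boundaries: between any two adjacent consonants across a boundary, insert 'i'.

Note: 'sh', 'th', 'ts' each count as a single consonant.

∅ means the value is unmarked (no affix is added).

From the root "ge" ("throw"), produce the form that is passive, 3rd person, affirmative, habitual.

Attach voice passive osh- → oshge.
Attach polarity affirmative shi- → shioshge.
Attach aspect habitual ez- → ezshioshge.
Attach person 3rd person ro- → roezshioshge.
Apply vowel harmony: roezshioshge → reezshieshge.
Apply epenthesis: reezshieshge → reezishieshige.

reezishieshige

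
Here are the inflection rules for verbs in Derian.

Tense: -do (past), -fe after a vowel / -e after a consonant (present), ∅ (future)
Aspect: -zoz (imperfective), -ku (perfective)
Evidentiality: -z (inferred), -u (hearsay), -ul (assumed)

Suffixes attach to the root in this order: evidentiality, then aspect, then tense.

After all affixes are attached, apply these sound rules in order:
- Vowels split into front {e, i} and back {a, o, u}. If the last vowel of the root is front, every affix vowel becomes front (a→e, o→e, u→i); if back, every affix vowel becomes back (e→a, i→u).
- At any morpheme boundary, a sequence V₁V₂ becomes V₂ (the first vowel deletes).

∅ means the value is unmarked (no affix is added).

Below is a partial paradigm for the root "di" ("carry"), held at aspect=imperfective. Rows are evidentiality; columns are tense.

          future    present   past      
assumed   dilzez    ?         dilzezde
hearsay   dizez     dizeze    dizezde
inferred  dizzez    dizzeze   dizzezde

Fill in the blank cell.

dilzeze

Attach evidentiality assumed -ul → diul.
Attach aspect imperfective -zoz → diulzoz.
Attach tense present -e (after consonant 'z') → diulzoze.
Apply vowel harmony: diulzoze → diilzeze.
Apply vowel deletion: diilzeze → dilzeze.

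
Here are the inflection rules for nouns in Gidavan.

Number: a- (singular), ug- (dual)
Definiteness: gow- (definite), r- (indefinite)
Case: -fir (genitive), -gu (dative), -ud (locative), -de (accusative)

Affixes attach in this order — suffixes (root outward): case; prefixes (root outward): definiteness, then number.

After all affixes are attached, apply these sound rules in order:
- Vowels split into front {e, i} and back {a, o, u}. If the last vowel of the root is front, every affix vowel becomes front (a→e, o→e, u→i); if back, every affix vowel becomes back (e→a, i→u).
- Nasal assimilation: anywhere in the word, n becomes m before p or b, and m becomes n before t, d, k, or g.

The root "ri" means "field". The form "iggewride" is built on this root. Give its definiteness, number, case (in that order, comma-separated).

definite, dual, accusative

Segment: ug-gow-ri-de.
definiteness: gow- → definite.
number: ug- → dual.
case: -de → accusative.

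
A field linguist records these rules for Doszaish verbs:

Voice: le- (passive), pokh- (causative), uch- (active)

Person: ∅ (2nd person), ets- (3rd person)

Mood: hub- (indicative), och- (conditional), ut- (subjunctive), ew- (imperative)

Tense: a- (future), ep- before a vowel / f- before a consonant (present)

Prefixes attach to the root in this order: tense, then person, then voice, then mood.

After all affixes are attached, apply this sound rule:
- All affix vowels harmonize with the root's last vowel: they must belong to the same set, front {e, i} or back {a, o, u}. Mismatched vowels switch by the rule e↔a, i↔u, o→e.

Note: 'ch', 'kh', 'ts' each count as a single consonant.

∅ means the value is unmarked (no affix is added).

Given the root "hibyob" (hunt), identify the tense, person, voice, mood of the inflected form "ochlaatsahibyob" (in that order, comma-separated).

future, 3rd person, passive, conditional

Segment: och-le-ets-a-hibyob.
tense: a- → future.
person: ets- → 3rd person.
voice: le- → passive.
mood: och- → conditional.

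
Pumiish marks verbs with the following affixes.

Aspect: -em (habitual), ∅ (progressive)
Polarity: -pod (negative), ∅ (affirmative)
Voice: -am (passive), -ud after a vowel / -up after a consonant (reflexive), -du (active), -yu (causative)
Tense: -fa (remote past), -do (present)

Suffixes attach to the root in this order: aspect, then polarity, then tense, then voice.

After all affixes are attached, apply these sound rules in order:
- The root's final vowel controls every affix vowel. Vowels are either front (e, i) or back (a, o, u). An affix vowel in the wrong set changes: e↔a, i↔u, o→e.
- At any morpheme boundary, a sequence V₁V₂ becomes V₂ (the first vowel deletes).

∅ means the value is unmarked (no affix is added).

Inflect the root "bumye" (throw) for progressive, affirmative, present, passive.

bumyedem

aspect = progressive: zero marking, form stays bumye.
polarity = affirmative: zero marking, form stays bumye.
Attach tense present -do → bumyedo.
Attach voice passive -am → bumyedoam.
Apply vowel harmony: bumyedoam → bumyedeem.
Apply vowel deletion: bumyedeem → bumyedem.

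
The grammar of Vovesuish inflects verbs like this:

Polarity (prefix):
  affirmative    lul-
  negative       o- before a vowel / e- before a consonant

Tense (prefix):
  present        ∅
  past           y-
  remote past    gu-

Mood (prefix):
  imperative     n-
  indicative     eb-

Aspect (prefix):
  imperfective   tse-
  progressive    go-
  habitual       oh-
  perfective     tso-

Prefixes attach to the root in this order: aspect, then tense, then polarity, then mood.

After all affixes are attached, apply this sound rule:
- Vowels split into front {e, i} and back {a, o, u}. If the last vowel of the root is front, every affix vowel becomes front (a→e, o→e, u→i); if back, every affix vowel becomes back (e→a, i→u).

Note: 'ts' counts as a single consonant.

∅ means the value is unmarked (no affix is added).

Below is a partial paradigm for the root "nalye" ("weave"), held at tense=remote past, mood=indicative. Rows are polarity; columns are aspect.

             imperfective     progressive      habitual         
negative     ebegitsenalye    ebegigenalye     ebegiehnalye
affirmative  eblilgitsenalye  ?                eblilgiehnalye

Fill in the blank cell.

Attach aspect progressive go- → gonalye.
Attach tense remote past gu- → gugonalye.
Attach polarity affirmative lul- → lulgugonalye.
Attach mood indicative eb- → eblulgugonalye.
Apply vowel harmony: eblulgugonalye → eblilgigenalye.

eblilgigenalye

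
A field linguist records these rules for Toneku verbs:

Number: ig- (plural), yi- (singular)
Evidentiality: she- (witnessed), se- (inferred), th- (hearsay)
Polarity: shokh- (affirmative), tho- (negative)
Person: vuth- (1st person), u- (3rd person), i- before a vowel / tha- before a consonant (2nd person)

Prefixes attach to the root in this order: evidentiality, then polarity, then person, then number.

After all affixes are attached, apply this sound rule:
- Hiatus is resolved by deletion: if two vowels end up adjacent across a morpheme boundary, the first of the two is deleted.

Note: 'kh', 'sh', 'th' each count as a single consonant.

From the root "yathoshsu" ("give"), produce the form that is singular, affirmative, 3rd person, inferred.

Attach evidentiality inferred se- → seyathoshsu.
Attach polarity affirmative shokh- → shokhseyathoshsu.
Attach person 3rd person u- → ushokhseyathoshsu.
Attach number singular yi- → yiushokhseyathoshsu.
Apply vowel deletion: yiushokhseyathoshsu → yushokhseyathoshsu.

yushokhseyathoshsu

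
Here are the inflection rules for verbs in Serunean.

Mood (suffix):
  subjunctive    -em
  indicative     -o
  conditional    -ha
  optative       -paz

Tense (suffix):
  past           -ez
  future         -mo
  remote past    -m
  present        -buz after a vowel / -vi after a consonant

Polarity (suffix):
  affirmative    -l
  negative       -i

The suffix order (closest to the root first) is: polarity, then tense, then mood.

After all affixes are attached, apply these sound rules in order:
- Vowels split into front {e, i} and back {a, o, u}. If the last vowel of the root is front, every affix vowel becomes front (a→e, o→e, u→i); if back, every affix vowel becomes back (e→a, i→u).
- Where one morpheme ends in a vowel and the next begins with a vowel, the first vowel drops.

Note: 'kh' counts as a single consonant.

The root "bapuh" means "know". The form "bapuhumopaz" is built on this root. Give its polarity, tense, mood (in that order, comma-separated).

negative, future, optative

Segment: bapuh-i-mo-paz.
polarity: -i → negative.
tense: -mo → future.
mood: -paz → optative.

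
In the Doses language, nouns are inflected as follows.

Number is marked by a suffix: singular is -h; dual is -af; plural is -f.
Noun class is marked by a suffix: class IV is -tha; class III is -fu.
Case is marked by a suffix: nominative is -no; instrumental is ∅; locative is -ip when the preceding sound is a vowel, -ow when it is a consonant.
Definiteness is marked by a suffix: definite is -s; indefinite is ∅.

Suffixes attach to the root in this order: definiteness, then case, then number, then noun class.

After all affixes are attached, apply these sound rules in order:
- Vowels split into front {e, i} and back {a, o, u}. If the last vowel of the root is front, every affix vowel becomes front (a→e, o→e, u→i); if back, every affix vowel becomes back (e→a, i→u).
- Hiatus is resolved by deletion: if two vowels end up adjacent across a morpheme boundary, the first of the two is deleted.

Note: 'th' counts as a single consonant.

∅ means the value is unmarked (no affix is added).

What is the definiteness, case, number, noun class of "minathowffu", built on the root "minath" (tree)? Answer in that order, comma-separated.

indefinite, locative, plural, class III

Segment: minath-ow-f-fu.
definiteness: ∅ → indefinite.
case: -ip/ow → locative.
number: -f → plural.
noun class: -fu → class III.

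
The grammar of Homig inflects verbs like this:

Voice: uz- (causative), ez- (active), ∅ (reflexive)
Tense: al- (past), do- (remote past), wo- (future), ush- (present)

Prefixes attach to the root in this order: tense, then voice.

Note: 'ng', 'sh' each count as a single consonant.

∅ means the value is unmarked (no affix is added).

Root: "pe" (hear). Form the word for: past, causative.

Attach tense past al- → alpe.
Attach voice causative uz- → uzalpe.

uzalpe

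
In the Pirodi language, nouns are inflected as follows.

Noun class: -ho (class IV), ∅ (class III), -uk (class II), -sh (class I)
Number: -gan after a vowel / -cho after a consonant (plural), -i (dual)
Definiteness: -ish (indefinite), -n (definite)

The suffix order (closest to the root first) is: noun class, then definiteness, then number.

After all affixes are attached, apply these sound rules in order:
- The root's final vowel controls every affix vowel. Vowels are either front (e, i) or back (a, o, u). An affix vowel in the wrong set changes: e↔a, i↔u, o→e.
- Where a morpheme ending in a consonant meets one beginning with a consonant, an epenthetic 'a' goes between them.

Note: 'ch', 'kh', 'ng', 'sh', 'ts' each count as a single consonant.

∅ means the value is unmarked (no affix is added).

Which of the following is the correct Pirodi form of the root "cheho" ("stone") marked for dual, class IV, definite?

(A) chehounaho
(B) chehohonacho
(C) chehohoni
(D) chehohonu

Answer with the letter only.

D

Attach noun class class IV -ho → chehoho.
Attach definiteness definite -n → chehohon.
Attach number dual -i → chehohoni.
Apply vowel harmony: chehohoni → chehohonu.
Epenthesis: no change.
So the correct form is chehohonu, option (D).
(B) chehohonacho is wrong: it uses plural instead of dual for number.
(A) chehounaho is wrong: it has the affixes in the wrong order.
(C) chehohoni is wrong: it fails to apply the sound rule(s).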